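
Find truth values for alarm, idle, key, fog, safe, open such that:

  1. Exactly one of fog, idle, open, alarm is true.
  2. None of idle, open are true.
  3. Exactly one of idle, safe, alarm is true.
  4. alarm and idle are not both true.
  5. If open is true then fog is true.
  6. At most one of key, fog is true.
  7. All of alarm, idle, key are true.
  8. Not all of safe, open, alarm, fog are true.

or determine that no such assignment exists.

Unsatisfiable

Case idle = True:
  Constraint (2) is violated (idle=T) — contradiction.
Case idle = False:
  Constraint (7) is violated (idle=F) — contradiction.
Both cases fail — unsatisfiable.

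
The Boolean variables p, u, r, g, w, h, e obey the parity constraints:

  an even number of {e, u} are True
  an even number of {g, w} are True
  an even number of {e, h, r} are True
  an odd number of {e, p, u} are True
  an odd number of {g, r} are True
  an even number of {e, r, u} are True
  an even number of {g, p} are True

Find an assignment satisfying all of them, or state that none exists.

p = True; u = False; r = False; g = True; w = True; h = False; e = False

{e, u}: 0 true → even ✓
{g, w}: 2 true → even ✓
{e, h, r}: 0 true → even ✓
{e, p, u}: 1 true → odd ✓
{g, r}: 1 true → odd ✓
{e, r, u}: 0 true → even ✓
{g, p}: 2 true → even ✓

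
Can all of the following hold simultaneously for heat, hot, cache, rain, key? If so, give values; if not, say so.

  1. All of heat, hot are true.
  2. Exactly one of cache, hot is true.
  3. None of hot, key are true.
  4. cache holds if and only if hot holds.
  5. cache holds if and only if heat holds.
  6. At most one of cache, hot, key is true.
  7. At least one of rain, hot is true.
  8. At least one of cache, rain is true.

The formula is unsatisfiable.

Case hot = True:
  Constraint (3) is violated (hot=T) — contradiction.
Case hot = False:
  Constraint (1) is violated (hot=F) — contradiction.
Both cases fail — unsatisfiable.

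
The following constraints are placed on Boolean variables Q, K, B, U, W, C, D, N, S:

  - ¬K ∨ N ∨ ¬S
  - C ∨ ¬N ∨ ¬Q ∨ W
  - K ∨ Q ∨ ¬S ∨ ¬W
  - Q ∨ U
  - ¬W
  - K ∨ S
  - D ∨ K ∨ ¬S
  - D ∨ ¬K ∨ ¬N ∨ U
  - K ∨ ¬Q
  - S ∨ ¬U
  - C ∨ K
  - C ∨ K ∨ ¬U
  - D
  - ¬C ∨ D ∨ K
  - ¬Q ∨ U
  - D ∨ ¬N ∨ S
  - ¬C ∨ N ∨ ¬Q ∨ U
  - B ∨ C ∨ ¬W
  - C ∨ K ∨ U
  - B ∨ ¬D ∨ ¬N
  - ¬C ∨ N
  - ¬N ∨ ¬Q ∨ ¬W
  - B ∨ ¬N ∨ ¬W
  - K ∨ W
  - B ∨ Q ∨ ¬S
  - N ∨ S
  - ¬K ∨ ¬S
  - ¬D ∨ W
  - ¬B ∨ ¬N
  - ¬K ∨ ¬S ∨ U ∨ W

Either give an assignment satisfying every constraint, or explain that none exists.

No satisfying assignment exists.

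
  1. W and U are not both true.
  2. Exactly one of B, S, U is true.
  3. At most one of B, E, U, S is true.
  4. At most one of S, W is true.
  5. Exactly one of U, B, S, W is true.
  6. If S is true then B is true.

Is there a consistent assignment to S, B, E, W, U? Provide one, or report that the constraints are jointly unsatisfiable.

S = False, B = False, E = False, W = False, U = True

  (1) W=F, U=T — not both ✓
  (2) {B, S, U}: 1 true — exactly one ✓
  (3) {B, E, U, S}: 1 true — at most one ✓
  (4) {S, W}: 0 true — at most one ✓
  (5) {U, B, S, W}: 1 true — exactly one ✓
  (6) S=F ⇒ B: vacuous ✓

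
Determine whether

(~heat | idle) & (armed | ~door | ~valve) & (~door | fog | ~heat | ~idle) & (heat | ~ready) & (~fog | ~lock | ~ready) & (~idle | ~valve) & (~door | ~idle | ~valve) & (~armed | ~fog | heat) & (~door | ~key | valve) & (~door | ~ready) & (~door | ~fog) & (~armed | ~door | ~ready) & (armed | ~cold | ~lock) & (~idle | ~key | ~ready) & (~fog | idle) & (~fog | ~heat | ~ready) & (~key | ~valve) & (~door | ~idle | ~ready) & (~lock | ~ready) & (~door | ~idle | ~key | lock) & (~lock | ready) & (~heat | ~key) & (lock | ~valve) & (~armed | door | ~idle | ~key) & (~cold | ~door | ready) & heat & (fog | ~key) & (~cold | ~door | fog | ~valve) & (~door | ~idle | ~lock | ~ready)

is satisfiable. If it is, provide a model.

door=F; key=F; armed=T; idle=T; heat=T; lock=F; cold=F; valve=F; fog=F; ready=F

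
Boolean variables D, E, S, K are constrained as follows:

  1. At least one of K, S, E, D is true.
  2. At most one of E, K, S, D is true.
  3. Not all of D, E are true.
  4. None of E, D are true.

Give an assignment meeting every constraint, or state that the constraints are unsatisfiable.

D: False; E: False; S: False; K: True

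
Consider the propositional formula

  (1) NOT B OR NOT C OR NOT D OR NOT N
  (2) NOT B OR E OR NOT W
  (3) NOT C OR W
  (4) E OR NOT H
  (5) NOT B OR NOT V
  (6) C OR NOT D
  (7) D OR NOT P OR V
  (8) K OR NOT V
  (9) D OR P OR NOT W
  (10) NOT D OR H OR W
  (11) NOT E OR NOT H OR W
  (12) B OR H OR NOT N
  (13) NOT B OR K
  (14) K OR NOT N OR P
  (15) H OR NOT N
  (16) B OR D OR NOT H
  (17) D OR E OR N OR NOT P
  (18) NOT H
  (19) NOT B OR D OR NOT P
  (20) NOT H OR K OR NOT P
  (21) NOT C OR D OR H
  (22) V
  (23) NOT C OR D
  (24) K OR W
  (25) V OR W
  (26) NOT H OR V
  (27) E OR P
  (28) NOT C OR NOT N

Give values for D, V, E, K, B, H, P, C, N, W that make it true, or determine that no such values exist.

D = False, V = True, E = True, K = True, B = False, H = False, P = True, C = False, N = False, W = False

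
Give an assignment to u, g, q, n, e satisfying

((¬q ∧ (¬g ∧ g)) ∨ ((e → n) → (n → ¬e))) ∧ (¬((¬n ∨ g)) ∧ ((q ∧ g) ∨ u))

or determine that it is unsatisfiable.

u: True, g: False, q: False, n: True, e: False

  (¬q ∧ (¬g ∧ g)) ∨ ((e → n) → (n → ¬e)) = True
    ¬q ∧ (¬g ∧ g) = False
      ¬q = True
      ¬g ∧ g = False
        ¬g = True
    (e → n) → (n → ¬e) = True
      e → n = True
      n → ¬e = True
        ¬e = True
  ¬((¬n ∨ g)) ∧ ((q ∧ g) ∨ u) = True
    ¬((¬n ∨ g)) = True
      ¬n ∨ g = False
        ¬n = False
    (q ∧ g) ∨ u = True
      q ∧ g = False
Both conjuncts True, so the formula holds.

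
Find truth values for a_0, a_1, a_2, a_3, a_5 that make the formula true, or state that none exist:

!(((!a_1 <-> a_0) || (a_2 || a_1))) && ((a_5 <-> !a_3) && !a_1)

a_0 = False, a_1 = False, a_2 = False, a_3 = False, a_5 = True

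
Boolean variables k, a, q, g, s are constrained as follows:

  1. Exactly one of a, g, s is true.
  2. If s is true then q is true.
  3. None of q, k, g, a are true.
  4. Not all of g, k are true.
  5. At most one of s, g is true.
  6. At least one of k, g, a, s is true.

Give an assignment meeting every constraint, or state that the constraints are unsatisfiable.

Unsatisfiable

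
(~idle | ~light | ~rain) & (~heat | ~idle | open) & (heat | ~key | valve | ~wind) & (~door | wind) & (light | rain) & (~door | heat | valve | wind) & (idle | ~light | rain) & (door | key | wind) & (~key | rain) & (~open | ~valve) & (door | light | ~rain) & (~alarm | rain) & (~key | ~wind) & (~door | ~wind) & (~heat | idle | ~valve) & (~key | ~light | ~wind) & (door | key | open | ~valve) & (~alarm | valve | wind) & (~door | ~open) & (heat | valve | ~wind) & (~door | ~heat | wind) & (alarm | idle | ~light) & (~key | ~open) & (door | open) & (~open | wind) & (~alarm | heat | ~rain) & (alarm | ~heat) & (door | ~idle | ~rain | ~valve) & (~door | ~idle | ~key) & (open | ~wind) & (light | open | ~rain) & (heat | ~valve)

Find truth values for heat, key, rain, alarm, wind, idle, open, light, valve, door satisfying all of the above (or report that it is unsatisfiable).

Set heat = True.
  then (alarm | ~heat) forces alarm = True.
  then (~alarm | rain) forces rain = True.
Set key = False.
Try wind = False:
  (~door | wind) forces door = False.
  clause (door | key | wind) is falsified — backtrack.
So wind = True.
  then (~door | ~wind) forces door = False.
  then (door | open) forces open = True.
  then (~open | ~valve) forces valve = False.
  then (door | light | ~rain) forces light = True.
  then (~idle | ~light | ~rain) forces idle = False.
All clauses satisfied.

heat = True, key = False, rain = True, alarm = True, wind = True, idle = False, open = True, light = True, valve = False, door = False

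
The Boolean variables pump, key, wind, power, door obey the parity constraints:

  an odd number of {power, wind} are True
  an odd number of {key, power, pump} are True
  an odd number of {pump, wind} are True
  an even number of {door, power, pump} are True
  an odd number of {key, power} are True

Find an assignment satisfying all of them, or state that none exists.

pump = False, key = True, wind = True, power = False, door = False

{power, wind}: 1 true → odd ✓
{key, power, pump}: 1 true → odd ✓
{pump, wind}: 1 true → odd ✓
{door, power, pump}: 0 true → even ✓
{key, power}: 1 true → odd ✓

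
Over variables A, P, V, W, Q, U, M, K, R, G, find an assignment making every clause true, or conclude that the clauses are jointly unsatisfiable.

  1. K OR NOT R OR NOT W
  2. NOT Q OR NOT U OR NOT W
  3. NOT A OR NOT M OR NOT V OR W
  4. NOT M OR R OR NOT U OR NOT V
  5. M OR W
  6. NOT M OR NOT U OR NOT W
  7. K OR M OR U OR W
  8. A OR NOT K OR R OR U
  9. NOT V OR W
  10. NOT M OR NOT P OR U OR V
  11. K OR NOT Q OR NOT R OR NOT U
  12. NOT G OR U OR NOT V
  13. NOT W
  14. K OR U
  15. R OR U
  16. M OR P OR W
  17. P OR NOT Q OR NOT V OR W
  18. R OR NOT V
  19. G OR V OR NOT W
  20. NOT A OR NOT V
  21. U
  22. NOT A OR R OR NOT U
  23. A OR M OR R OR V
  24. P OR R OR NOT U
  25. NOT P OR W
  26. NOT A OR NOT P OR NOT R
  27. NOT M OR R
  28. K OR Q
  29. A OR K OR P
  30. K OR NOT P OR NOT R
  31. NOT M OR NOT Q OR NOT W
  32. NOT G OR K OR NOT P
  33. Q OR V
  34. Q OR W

Unit clause (NOT W) forces W = False.
Unit clause (U) forces U = True.
In (NOT P OR W) only NOT P is left, so P = False.
In (Q OR W) only Q is left, so Q = True.
In (M OR W) only M is left, so M = True.
In (NOT V OR W) only NOT V is left, so V = False.
In (P OR R OR NOT U) only R is left, so R = True.
In (K OR NOT Q OR NOT R OR NOT U) only K is left, so K = True.
Set A = False.
Set G = False.
All clauses satisfied.

A: False, P: False, V: False, W: False, Q: True, U: True, M: True, K: True, R: True, G: False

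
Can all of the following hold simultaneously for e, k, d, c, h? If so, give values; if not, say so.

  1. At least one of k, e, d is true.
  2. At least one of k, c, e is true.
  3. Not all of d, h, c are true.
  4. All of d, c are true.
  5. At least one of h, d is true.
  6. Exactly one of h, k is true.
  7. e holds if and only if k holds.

e = True; k = True; d = True; c = True; h = False

  (1) {k, e, d}: 3 true — at least one ✓
  (2) {k, c, e}: 3 true — at least one ✓
  (3) {d, h, c}: 2/3 true — not all ✓
  (4) {d, c}: all 2 true ✓
  (5) {h, d}: 1 true — at least one ✓
  (6) {h, k}: 1 true — exactly one ✓
  (7) e=T, k=T — same ✓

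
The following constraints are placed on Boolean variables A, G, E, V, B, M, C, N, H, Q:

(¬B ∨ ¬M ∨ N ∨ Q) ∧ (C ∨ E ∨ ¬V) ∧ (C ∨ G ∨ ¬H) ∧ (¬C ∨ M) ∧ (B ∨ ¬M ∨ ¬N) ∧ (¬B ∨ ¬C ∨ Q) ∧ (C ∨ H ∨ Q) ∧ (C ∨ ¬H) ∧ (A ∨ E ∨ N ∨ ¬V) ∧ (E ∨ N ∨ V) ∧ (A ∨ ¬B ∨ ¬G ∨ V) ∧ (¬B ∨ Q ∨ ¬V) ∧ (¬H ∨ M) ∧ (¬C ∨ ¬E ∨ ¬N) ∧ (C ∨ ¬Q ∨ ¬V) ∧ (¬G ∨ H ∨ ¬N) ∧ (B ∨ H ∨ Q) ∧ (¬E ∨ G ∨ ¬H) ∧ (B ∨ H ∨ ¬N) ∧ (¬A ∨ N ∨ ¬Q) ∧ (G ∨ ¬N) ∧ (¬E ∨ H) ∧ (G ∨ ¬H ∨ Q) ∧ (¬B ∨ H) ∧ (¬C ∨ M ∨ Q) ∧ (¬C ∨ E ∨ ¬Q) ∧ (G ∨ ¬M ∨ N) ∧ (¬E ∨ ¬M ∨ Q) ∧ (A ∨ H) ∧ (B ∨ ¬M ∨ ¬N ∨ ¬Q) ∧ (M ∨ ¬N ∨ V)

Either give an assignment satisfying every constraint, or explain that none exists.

A: False, G: True, E: True, V: True, B: True, M: True, C: True, N: False, H: True, Q: True

Set A = False.
  then (A ∨ H) forces H = True.
  then (C ∨ ¬H) forces C = True.
  then (¬H ∨ M) forces M = True.
Set G = True.
Try E = False:
  (¬C ∨ E ∨ ¬Q) forces Q = False.
  (¬B ∨ ¬C ∨ Q) forces B = False.
  (B ∨ ¬M ∨ ¬N) forces N = False.
  (A ∨ E ∨ N ∨ ¬V) forces V = False.
  clause (E ∨ N ∨ V) is falsified — backtrack.
So E = True.
  then (¬C ∨ ¬E ∨ ¬N) forces N = False.
  then (¬E ∨ ¬M ∨ Q) forces Q = True.
Set V = True.
Set B = True.
All clauses satisfied.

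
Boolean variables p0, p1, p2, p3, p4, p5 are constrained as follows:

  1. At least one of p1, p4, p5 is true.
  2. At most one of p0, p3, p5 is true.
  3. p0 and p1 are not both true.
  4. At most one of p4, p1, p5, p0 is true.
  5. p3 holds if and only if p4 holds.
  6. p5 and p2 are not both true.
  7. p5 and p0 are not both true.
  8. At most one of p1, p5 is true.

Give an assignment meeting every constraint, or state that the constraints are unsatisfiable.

p0: False; p1: False; p2: True; p3: True; p4: True; p5: False

  (1) {p1, p4, p5}: 1 true — at least one ✓
  (2) {p0, p3, p5}: 1 true — at most one ✓
  (3) p0=F, p1=F — not both ✓
  (4) {p4, p1, p5, p0}: 1 true — at most one ✓
  (5) p3=T, p4=T — same ✓
  (6) p5=F, p2=T — not both ✓
  (7) p5=F, p0=F — not both ✓
  (8) {p1, p5}: 0 true — at most one ✓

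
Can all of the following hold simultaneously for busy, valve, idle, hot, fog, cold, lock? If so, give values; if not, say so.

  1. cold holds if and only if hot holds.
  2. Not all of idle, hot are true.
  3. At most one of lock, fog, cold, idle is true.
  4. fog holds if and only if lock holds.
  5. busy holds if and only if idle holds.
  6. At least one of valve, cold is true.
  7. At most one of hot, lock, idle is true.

busy=F, valve=T, idle=F, hot=F, fog=F, cold=F, lock=F

  (1) cold=F, hot=F — same ✓
  (2) {idle, hot}: 0/2 true — not all ✓
  (3) {lock, fog, cold, idle}: 0 true — at most one ✓
  (4) fog=F, lock=F — same ✓
  (5) busy=F, idle=F — same ✓
  (6) {valve, cold}: 1 true — at least one ✓
  (7) {hot, lock, idle}: 0 true — at most one ✓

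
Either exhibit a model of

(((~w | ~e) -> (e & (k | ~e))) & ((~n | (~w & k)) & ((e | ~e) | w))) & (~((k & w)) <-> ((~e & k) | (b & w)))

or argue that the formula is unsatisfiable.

e = True, k = True, n = False, b = False, w = True

  ((~w | ~e) -> (e & (k | ~e))) & ((~n | (~w & k)) & ((e | ~e) | w)) = True
    (~w | ~e) -> (e & (k | ~e)) = True
      ~w | ~e = False
        ~w = False
        ~e = False
      e & (k | ~e) = True
        k | ~e = True
          ~e = False
    (~n | (~w & k)) & ((e | ~e) | w) = True
      ~n | (~w & k) = True
        ~n = True
        ~w & k = False
          ~w = False
      (e | ~e) | w = True
        e | ~e = True
          ~e = False
  ~((k & w)) <-> ((~e & k) | (b & w)) = True
    ~((k & w)) = False
      k & w = True
    (~e & k) | (b & w) = False
      ~e & k = False
        ~e = False
      b & w = False
Both conjuncts True, so the formula holds.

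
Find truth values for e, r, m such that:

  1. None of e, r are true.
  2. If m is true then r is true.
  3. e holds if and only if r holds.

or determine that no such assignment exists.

e = False, r = False, m = False

  (1) {e, r}: 0 true — none ✓
  (2) m=F ⇒ r: vacuous ✓
  (3) e=F, r=F — same ✓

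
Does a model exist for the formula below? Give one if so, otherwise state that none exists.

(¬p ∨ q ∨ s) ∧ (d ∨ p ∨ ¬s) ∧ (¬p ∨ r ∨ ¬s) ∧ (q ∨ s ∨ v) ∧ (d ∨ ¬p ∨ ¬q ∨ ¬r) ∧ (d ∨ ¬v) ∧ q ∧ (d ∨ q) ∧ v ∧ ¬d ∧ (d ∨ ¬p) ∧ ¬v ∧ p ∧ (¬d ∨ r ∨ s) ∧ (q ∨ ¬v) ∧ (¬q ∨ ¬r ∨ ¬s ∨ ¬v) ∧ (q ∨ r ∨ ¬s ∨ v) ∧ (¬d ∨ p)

Case v = True:
  Clause (¬v) is falsified — contradiction.
Case v = False:
  Clause (v) is falsified — contradiction.
Both cases fail, so the formula is unsatisfiable.

The formula is unsatisfiable.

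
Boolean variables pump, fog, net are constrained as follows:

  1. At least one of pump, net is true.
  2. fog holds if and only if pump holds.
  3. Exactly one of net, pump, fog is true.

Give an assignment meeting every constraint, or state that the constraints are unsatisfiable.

pump=F, fog=F, net=T

  (1) {pump, net}: 1 true — at least one ✓
  (2) fog=F, pump=F — same ✓
  (3) {net, pump, fog}: 1 true — exactly one ✓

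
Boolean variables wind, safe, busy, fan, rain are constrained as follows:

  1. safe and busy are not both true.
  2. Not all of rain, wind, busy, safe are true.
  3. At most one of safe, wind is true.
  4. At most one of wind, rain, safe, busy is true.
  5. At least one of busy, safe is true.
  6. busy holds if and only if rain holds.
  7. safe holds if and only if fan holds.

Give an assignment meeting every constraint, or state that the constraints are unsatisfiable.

wind = False, safe = True, busy = False, fan = True, rain = False

  (1) safe=T, busy=F — not both ✓
  (2) {rain, wind, busy, safe}: 1/4 true — not all ✓
  (3) {safe, wind}: 1 true — at most one ✓
  (4) {wind, rain, safe, busy}: 1 true — at most one ✓
  (5) {busy, safe}: 1 true — at least one ✓
  (6) busy=F, rain=F — same ✓
  (7) safe=T, fan=T — same ✓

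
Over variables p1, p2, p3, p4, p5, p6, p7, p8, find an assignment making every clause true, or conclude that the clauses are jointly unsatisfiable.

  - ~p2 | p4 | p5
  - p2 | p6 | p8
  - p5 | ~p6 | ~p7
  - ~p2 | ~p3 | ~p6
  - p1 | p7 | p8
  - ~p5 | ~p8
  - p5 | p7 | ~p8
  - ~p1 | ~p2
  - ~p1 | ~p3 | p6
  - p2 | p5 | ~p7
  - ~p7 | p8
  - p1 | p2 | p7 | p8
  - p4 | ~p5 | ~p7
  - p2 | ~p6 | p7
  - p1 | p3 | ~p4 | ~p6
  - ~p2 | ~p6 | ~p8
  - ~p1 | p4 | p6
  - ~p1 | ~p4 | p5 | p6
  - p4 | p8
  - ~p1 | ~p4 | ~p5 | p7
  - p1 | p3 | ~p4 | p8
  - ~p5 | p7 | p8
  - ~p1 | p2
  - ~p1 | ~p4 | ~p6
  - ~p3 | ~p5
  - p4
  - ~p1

Unit clause (p4) forces p4 = True.
Unit clause (~p1) forces p1 = False.
Set p2 = True.
Set p3 = False.
  then (p1 | p3 | ~p4 | ~p6) forces p6 = False.
  then (p1 | p3 | ~p4 | p8) forces p8 = True.
  then (~p5 | ~p8) forces p5 = False.
  then (p5 | p7 | ~p8) forces p7 = True.
All clauses satisfied.

p1 = False, p2 = True, p3 = False, p4 = True, p5 = False, p6 = False, p7 = True, p8 = True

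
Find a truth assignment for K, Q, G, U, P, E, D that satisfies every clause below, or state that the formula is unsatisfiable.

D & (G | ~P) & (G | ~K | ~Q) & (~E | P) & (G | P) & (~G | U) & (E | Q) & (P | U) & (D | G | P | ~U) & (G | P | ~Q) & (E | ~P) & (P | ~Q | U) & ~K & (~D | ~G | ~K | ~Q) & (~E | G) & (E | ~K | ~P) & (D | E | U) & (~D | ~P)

Unit clause (D) forces D = True.
Unit clause (~K) forces K = False.
In (~D | ~P) only ~P is left, so P = False.
In (~E | P) only ~E is left, so E = False.
In (G | P) only G is left, so G = True.
In (~G | U) only U is left, so U = True.
In (E | Q) only Q is left, so Q = True.
All clauses satisfied.

K = False, Q = True, G = True, U = True, P = False, E = False, D = True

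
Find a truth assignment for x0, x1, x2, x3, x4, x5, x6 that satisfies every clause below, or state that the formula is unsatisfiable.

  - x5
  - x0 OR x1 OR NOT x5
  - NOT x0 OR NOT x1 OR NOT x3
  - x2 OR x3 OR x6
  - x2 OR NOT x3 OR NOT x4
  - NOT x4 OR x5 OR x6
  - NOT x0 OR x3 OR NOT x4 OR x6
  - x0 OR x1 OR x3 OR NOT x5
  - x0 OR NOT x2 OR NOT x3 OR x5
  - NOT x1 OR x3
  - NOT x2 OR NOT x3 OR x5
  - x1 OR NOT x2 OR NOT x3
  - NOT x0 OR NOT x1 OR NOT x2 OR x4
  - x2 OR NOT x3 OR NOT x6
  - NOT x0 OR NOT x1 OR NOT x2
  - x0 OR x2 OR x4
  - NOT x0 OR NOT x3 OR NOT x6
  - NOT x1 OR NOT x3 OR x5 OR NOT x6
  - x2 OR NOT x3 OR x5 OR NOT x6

x0 = False; x1 = True; x2 = True; x3 = True; x4 = False; x5 = True; x6 = False

Unit clause (x5) forces x5 = True.
Set x0 = False.
  then (x0 OR x1 OR NOT x5) forces x1 = True.
  then (NOT x1 OR x3) forces x3 = True.
Try x2 = False:
  (x2 OR NOT x3 OR NOT x4) forces x4 = False.
  clause (x0 OR x2 OR x4) is falsified — backtrack.
So x2 = True.
Set x4 = False.
Set x6 = False.
All clauses satisfied.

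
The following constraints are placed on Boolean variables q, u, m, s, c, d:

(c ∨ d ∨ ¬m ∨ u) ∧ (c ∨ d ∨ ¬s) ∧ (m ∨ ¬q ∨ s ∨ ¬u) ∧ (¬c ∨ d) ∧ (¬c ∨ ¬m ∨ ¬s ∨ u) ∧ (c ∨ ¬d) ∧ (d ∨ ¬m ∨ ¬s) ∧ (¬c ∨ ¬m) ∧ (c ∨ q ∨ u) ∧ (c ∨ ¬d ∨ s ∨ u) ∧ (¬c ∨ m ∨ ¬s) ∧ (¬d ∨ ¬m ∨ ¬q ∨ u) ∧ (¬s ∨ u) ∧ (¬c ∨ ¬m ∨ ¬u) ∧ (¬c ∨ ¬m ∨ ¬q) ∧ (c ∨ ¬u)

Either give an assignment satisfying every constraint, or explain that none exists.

q = False, u = False, m = False, s = False, c = True, d = True

Set q = False.
Set u = False.
  then (c ∨ q ∨ u) forces c = True.
  then (¬s ∨ u) forces s = False.
  then (¬c ∨ d) forces d = True.
  then (¬c ∨ ¬m) forces m = False.
All clauses satisfied.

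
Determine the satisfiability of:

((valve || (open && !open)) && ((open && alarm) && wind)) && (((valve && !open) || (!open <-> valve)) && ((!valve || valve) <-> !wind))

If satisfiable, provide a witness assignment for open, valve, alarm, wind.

Case open = True: the formula simplifies to (valve && (alarm && wind)) && (!valve && ((!valve || valve) <-> !wind)).
  valve = True: the conjunct !valve is False.
  valve = False: the conjunct valve is False.
Case open = False: the conjunct open is False.
Both cases fail — unsatisfiable.

UNSATISFIABLE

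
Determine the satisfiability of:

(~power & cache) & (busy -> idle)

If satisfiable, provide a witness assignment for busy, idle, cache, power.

busy=T; idle=T; cache=T; power=F

  ~power & cache = True
    ~power = True
  busy -> idle = True
Both conjuncts True, so the formula holds.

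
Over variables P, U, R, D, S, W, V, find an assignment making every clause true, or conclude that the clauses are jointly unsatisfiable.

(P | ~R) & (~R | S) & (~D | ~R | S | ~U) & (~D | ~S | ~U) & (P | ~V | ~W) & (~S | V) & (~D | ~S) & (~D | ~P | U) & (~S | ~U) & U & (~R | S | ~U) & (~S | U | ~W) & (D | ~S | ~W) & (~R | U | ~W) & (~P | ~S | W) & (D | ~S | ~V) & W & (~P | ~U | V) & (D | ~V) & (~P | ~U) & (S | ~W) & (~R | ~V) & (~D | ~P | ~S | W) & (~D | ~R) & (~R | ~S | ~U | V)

Unsatisfiable — no assignment works.

Case W = True:
  (U) forces U = True.
  (~S | ~U) forces S = False.
  Clause (S | ~W) is falsified — contradiction.
Case W = False:
  Clause (W) is falsified — contradiction.
Both cases fail, so the formula is unsatisfiable.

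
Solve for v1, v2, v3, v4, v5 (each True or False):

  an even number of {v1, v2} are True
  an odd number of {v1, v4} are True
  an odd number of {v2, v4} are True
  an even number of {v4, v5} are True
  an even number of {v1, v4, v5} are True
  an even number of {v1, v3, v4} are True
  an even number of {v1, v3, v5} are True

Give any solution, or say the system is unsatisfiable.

v1 = False; v2 = False; v3 = True; v4 = True; v5 = True

{v1, v2}: 0 true → even ✓
{v1, v4}: 1 true → odd ✓
{v2, v4}: 1 true → odd ✓
{v4, v5}: 2 true → even ✓
{v1, v4, v5}: 2 true → even ✓
{v1, v3, v4}: 2 true → even ✓
{v1, v3, v5}: 2 true → even ✓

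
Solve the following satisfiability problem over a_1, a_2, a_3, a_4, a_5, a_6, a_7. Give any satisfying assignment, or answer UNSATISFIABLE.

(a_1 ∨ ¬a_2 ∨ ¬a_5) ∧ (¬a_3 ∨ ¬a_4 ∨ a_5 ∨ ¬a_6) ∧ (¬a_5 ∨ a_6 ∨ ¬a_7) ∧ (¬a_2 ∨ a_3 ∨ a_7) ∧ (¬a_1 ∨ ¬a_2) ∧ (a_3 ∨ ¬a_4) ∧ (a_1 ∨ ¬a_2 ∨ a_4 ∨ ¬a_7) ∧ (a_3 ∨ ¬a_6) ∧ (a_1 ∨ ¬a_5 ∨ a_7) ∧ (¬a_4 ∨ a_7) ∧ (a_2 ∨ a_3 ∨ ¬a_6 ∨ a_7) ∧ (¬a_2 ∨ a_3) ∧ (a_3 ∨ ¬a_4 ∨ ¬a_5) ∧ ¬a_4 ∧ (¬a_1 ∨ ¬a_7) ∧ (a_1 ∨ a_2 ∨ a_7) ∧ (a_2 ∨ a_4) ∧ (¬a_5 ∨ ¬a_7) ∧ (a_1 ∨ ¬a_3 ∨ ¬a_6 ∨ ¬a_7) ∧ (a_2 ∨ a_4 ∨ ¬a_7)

a_1 = False, a_2 = True, a_3 = True, a_4 = False, a_5 = False, a_6 = True, a_7 = False

Unit clause (¬a_4) forces a_4 = False.
In (a_2 ∨ a_4) only a_2 is left, so a_2 = True.
In (¬a_1 ∨ ¬a_2) only ¬a_1 is left, so a_1 = False.
In (a_1 ∨ ¬a_2 ∨ a_4 ∨ ¬a_7) only ¬a_7 is left, so a_7 = False.
In (a_1 ∨ ¬a_5 ∨ a_7) only ¬a_5 is left, so a_5 = False.
In (¬a_2 ∨ a_3) only a_3 is left, so a_3 = True.
Set a_6 = True.
All clauses satisfied.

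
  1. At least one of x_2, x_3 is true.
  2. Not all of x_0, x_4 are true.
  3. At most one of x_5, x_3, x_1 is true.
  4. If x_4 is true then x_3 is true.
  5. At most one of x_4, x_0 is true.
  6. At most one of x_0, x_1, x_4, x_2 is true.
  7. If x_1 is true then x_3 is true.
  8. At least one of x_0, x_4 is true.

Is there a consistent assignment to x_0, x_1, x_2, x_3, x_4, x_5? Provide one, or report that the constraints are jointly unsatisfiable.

x_0: False, x_1: False, x_2: False, x_3: True, x_4: True, x_5: False

  (1) {x_2, x_3}: 1 true — at least one ✓
  (2) {x_0, x_4}: 1/2 true — not all ✓
  (3) {x_5, x_3, x_1}: 1 true — at most one ✓
  (4) x_4=T ⇒ x_3: T ✓
  (5) {x_4, x_0}: 1 true — at most one ✓
  (6) {x_0, x_1, x_4, x_2}: 1 true — at most one ✓
  (7) x_1=F ⇒ x_3: vacuous ✓
  (8) {x_0, x_4}: 1 true — at least one ✓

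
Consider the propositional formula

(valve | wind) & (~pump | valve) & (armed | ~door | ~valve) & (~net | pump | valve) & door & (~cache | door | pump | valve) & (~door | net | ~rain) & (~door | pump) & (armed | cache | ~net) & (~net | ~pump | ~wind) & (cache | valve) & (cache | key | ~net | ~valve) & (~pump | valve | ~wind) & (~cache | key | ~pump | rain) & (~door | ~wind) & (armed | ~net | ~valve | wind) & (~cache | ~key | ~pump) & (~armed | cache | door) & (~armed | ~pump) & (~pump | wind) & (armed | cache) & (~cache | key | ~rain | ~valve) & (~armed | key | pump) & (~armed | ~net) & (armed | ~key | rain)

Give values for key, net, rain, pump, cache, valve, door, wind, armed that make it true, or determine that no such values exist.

The formula is unsatisfiable.

Case door = True:
  (~door | pump) forces pump = True.
  (~pump | valve) forces valve = True.
  (armed | ~door | ~valve) forces armed = True.
  Clause (~armed | ~pump) is falsified — contradiction.
Case door = False:
  Clause (door) is falsified — contradiction.
Both cases fail, so the formula is unsatisfiable.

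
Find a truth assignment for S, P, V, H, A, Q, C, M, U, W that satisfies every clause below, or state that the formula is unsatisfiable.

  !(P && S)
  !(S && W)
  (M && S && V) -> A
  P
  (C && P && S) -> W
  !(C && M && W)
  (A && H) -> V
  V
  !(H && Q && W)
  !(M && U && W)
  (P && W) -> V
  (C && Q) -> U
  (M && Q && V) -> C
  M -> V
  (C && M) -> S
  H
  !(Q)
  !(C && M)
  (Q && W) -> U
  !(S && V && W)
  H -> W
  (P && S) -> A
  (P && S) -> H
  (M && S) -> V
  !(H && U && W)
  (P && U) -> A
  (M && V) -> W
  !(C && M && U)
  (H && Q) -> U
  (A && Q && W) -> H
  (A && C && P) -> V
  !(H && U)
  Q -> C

Unit clause (H) forces H = True.
Unit clause (P) forces P = True.
In (!P || !S) only !S is left, so S = False.
In (!H || !U) only !U is left, so U = False.
In (!H || W) only W is left, so W = True.
Unit clause (!Q) forces Q = False.
Unit clause (V) forces V = True.
Set A = True.
Set C = False.
Set M = False.
All clauses satisfied.

S=F; P=T; V=T; H=T; A=T; Q=F; C=F; M=F; U=F; W=T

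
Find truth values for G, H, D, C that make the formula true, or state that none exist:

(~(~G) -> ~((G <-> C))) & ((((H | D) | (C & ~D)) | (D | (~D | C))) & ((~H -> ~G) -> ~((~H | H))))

G = True; H = False; D = False; C = False

  ~(~G) -> ~((G <-> C)) = True
    ~(~G) = True
      ~G = False
    ~((G <-> C)) = True
      G <-> C = False
  (((H | D) | (C & ~D)) | (D | (~D | C))) & ((~H -> ~G) -> ~((~H | H))) = True
    ((H | D) | (C & ~D)) | (D | (~D | C)) = True
      (H | D) | (C & ~D) = False
        H | D = False
        C & ~D = False
          ~D = True
      D | (~D | C) = True
        ~D | C = True
          ~D = True
    (~H -> ~G) -> ~((~H | H)) = True
      ~H -> ~G = False
        ~H = True
        ~G = False
      ~((~H | H)) = False
        ~H | H = True
          ~H = True
Both conjuncts True, so the formula holds.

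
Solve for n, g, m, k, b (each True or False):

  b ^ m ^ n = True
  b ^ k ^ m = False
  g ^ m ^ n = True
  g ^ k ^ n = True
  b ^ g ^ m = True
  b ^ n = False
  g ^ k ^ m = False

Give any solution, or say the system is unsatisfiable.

n = False; g = False; m = True; k = True; b = False

b ^ m ^ n = F ^ T ^ F = True ✓
b ^ k ^ m = F ^ T ^ T = False ✓
g ^ m ^ n = F ^ T ^ F = True ✓
g ^ k ^ n = F ^ T ^ F = True ✓
b ^ g ^ m = F ^ F ^ T = True ✓
b ^ n = F ^ F = False ✓
g ^ k ^ m = F ^ T ^ T = False ✓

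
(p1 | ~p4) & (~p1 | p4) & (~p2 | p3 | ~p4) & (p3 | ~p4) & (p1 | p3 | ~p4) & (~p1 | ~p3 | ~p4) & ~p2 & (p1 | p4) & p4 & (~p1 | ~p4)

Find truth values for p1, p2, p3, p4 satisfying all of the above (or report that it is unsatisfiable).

Unsatisfiable — no assignment works.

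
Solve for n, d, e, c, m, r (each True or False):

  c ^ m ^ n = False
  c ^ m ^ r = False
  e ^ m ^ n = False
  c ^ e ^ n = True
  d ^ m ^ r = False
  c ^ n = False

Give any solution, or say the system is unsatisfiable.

n=T; d=T; e=T; c=T; m=F; r=T

c ^ m ^ n = T ^ F ^ T = False ✓
c ^ m ^ r = T ^ F ^ T = False ✓
e ^ m ^ n = T ^ F ^ T = False ✓
c ^ e ^ n = T ^ T ^ T = True ✓
d ^ m ^ r = T ^ F ^ T = False ✓
c ^ n = T ^ T = False ✓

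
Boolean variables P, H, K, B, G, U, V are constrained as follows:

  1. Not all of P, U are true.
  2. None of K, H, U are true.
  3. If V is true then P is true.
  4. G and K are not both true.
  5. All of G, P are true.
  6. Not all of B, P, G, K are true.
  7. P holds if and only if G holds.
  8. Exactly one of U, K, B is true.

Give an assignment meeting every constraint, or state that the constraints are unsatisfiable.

P: True, H: False, K: False, B: True, G: True, U: False, V: False

  (1) {P, U}: 1/2 true — not all ✓
  (2) {K, H, U}: 0 true — none ✓
  (3) V=F ⇒ P: vacuous ✓
  (4) G=T, K=F — not both ✓
  (5) {G, P}: all 2 true ✓
  (6) {B, P, G, K}: 3/4 true — not all ✓
  (7) P=T, G=T — same ✓
  (8) {U, K, B}: 1 true — exactly one ✓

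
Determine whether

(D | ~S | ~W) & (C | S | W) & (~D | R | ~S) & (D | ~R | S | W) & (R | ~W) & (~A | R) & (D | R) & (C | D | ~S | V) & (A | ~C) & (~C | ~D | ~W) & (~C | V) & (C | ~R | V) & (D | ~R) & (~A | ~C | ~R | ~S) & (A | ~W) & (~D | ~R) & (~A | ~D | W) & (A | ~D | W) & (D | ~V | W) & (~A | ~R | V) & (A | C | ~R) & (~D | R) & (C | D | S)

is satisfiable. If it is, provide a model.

Case D = True:
  (~D | ~R) forces R = False.
  Clause (~D | R) is falsified — contradiction.
Case D = False:
  (D | R) forces R = True.
  Clause (D | ~R) is falsified — contradiction.
Both cases fail, so the formula is unsatisfiable.

The formula is unsatisfiable.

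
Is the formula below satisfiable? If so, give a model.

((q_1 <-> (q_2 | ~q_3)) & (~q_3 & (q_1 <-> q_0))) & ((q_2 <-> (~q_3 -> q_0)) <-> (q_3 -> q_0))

q_0=T, q_1=T, q_2=T, q_3=F

  (q_1 <-> (q_2 | ~q_3)) & (~q_3 & (q_1 <-> q_0)) = True
    q_1 <-> (q_2 | ~q_3) = True
      q_2 | ~q_3 = True
        ~q_3 = True
    ~q_3 & (q_1 <-> q_0) = True
      ~q_3 = True
      q_1 <-> q_0 = True
  (q_2 <-> (~q_3 -> q_0)) <-> (q_3 -> q_0) = True
    q_2 <-> (~q_3 -> q_0) = True
      ~q_3 -> q_0 = True
        ~q_3 = True
    q_3 -> q_0 = True
Both conjuncts True, so the formula holds.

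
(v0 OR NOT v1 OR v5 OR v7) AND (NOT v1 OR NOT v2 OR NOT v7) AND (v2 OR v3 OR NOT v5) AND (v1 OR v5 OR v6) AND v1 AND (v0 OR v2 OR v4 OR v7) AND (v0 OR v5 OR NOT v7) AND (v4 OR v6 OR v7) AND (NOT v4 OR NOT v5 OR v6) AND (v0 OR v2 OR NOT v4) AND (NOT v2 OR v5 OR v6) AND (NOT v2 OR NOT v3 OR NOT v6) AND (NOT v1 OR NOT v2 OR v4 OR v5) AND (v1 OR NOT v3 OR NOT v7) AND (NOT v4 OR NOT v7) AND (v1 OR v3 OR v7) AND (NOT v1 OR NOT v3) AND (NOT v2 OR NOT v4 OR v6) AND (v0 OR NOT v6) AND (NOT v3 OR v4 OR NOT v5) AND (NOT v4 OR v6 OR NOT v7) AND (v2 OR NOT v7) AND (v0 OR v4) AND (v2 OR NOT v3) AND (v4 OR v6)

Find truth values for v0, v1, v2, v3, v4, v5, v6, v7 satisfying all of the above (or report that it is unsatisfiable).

Unit clause (v1) forces v1 = True.
In (NOT v1 OR NOT v3) only NOT v3 is left, so v3 = False.
Try v0 = False:
  (v0 OR NOT v6) forces v6 = False.
  (v0 OR v4) forces v4 = True.
  (NOT v4 OR NOT v5 OR v6) forces v5 = False.
  (v0 OR NOT v1 OR v5 OR v7) forces v7 = True.
  clause (v0 OR v5 OR NOT v7) is falsified — backtrack.
So v0 = True.
Set v2 = True.
  then (NOT v1 OR NOT v2 OR NOT v7) forces v7 = False.
Set v4 = True.
  then (NOT v2 OR NOT v4 OR v6) forces v6 = True.
Set v5 = True.
All clauses satisfied.

v0 = True; v1 = True; v2 = True; v3 = False; v4 = True; v5 = True; v6 = True; v7 = False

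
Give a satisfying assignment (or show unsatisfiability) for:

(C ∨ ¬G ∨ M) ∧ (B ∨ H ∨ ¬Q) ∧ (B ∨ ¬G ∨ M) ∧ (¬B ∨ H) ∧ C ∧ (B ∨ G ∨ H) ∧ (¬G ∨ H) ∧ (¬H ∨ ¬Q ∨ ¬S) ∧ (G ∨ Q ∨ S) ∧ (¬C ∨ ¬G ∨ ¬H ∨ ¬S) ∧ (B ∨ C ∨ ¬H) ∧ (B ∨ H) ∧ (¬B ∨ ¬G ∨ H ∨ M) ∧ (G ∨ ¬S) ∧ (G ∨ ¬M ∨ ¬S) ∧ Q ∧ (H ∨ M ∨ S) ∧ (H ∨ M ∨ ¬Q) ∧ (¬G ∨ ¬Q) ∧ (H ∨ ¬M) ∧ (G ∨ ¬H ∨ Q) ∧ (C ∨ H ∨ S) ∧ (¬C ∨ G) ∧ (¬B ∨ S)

No satisfying assignment exists.

Case C = True:
  (Q) forces Q = True.
  (¬G ∨ ¬Q) forces G = False.
  Clause (¬C ∨ G) is falsified — contradiction.
Case C = False:
  Clause (C) is falsified — contradiction.
Both cases fail, so the formula is unsatisfiable.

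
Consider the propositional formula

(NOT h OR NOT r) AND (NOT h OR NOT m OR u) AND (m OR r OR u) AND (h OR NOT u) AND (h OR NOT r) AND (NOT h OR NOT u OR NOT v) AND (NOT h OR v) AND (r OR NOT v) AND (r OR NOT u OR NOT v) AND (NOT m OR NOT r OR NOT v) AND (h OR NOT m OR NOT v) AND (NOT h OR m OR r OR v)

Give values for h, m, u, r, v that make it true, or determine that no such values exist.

Try h = True:
  (NOT h OR NOT r) forces r = False.
  (NOT h OR v) forces v = True.
  clause (r OR NOT v) is falsified — backtrack.
So h = False.
  then (h OR NOT u) forces u = False.
  then (h OR NOT r) forces r = False.
  then (r OR NOT v) forces v = False.
  then (m OR r OR u) forces m = True.
All clauses satisfied.

h = False; m = True; u = False; r = False; v = False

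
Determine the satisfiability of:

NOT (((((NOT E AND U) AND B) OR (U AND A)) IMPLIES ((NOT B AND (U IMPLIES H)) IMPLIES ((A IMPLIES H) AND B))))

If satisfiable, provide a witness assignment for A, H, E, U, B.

A = True, H = True, E = True, U = True, B = False

  NOT (((((NOT E AND U) AND B) OR (U AND A)) IMPLIES ((NOT B AND (U IMPLIES H)) IMPLIES ((A IMPLIES H) AND B)))) = True
    (((NOT E AND U) AND B) OR (U AND A)) IMPLIES ((NOT B AND (U IMPLIES H)) IMPLIES ((A IMPLIES H) AND B)) = False
      ((NOT E AND U) AND B) OR (U AND A) = True
        (NOT E AND U) AND B = False
          NOT E AND U = False
            NOT E = False
        U AND A = True
      (NOT B AND (U IMPLIES H)) IMPLIES ((A IMPLIES H) AND B) = False
        NOT B AND (U IMPLIES H) = True
          NOT B = True
          U IMPLIES H = True
        (A IMPLIES H) AND B = False
          A IMPLIES H = True
The formula evaluates to True.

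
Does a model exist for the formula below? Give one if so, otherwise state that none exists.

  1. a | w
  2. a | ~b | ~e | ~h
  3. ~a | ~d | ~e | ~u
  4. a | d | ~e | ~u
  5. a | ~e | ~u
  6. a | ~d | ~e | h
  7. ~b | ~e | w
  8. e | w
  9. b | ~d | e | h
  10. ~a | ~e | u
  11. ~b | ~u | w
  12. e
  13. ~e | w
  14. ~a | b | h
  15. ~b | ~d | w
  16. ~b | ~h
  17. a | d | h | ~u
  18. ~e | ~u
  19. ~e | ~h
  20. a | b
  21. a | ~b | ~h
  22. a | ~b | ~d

Unit clause (e) forces e = True.
In (~e | w) only w is left, so w = True.
In (~e | ~u) only ~u is left, so u = False.
In (~e | ~h) only ~h is left, so h = False.
In (~a | ~e | u) only ~a is left, so a = False.
In (a | b) only b is left, so b = True.
In (a | ~b | ~d) only ~d is left, so d = False.
All clauses satisfied.

d = False, w = True, h = False, b = True, u = False, e = True, a = False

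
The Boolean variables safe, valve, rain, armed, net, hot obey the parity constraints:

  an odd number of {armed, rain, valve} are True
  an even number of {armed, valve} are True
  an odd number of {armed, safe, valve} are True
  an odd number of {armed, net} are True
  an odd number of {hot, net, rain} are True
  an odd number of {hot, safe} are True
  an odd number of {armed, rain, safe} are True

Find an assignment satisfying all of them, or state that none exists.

safe = True; valve = True; rain = True; armed = True; net = False; hot = False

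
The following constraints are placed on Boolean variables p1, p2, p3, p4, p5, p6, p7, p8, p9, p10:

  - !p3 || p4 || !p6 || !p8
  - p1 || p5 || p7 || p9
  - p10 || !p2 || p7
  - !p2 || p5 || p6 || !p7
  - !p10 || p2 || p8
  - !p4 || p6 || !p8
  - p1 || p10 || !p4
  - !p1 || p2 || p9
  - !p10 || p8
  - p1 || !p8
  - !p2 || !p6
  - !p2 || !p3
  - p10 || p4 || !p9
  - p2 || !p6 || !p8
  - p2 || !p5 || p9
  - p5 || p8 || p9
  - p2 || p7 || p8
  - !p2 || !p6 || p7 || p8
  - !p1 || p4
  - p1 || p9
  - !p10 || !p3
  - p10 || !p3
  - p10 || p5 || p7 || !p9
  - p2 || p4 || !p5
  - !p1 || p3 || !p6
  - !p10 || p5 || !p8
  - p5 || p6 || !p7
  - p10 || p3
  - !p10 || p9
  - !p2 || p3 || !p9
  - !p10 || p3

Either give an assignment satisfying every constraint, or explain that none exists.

The formula is unsatisfiable.

Case p3 = True:
  (!p2 || !p3) forces p2 = False.
  (!p10 || !p3) forces p10 = False.
  Clause (p10 || !p3) is falsified — contradiction.
Case p3 = False:
  (p10 || p3) forces p10 = True.
  Clause (!p10 || p3) is falsified — contradiction.
Both cases fail, so the formula is unsatisfiable.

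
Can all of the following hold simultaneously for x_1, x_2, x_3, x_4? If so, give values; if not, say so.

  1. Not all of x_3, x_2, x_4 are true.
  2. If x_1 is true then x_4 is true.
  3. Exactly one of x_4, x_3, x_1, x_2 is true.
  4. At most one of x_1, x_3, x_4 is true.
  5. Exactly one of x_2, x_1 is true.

x_1: False; x_2: True; x_3: False; x_4: False

  (1) {x_3, x_2, x_4}: 1/3 true — not all ✓
  (2) x_1=F ⇒ x_4: vacuous ✓
  (3) {x_4, x_3, x_1, x_2}: 1 true — exactly one ✓
  (4) {x_1, x_3, x_4}: 0 true — at most one ✓
  (5) {x_2, x_1}: 1 true — exactly one ✓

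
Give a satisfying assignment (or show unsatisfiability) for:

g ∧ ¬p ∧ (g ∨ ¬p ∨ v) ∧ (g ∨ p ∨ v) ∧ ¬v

g = True, p = False, v = False

Unit clause (g) forces g = True.
Unit clause (¬p) forces p = False.
Unit clause (¬v) forces v = False.
Check each clause:
  (g): g holds.
  (¬p): ¬p holds.
  (g ∨ ¬p ∨ v): g holds.
  (g ∨ p ∨ v): g holds.
  (¬v): ¬v holds.
All clauses satisfied.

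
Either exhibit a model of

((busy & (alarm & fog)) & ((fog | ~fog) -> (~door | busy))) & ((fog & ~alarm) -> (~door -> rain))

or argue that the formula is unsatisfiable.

fog = True, busy = True, door = False, alarm = True, rain = True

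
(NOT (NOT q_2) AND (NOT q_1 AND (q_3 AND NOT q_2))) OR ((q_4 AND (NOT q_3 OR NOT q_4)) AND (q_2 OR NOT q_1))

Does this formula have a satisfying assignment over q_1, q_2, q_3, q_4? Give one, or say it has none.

q_1 = False; q_2 = False; q_3 = False; q_4 = True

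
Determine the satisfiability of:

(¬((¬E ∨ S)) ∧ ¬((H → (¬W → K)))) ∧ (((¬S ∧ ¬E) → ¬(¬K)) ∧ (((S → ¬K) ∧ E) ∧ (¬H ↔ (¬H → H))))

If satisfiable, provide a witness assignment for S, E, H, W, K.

The formula is unsatisfiable.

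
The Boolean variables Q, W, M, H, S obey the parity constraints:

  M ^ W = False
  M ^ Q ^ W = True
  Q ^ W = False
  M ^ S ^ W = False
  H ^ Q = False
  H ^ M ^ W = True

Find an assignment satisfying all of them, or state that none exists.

Q=T, W=T, M=T, H=T, S=F

M ^ W = T ^ T = False ✓
M ^ Q ^ W = T ^ T ^ T = True ✓
Q ^ W = T ^ T = False ✓
M ^ S ^ W = T ^ F ^ T = False ✓
H ^ Q = T ^ T = False ✓
H ^ M ^ W = T ^ T ^ T = True ✓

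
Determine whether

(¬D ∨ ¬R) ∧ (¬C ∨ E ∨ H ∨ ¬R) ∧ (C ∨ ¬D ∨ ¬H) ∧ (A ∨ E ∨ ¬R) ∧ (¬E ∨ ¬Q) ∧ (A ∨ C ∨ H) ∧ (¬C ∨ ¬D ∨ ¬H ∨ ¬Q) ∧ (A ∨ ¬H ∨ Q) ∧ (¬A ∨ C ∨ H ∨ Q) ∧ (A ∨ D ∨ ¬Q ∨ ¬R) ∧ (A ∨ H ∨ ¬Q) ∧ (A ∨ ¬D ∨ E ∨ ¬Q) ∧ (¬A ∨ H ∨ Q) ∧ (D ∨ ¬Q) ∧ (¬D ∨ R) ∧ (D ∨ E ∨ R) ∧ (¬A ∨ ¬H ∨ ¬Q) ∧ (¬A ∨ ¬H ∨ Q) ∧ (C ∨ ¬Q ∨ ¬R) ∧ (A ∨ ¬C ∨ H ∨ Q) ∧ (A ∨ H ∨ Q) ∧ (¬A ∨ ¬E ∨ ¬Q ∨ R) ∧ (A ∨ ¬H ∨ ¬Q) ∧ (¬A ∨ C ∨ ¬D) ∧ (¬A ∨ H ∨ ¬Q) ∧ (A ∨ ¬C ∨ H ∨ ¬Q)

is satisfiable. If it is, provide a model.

Unsatisfiable

Case D = True:
  (¬D ∨ ¬R) forces R = False.
  Clause (¬D ∨ R) is falsified — contradiction.
Case D = False:
  (D ∨ ¬Q) forces Q = False.
  If A = True:
    (¬A ∨ H ∨ Q) forces H = True.
    clause (¬A ∨ ¬H ∨ Q) is falsified.
  If A = False:
    (A ∨ ¬H ∨ Q) forces H = False.
    clause (A ∨ H ∨ Q) is falsified.
  Every sub-case reaches a contradiction.
Both cases fail, so the formula is unsatisfiable.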